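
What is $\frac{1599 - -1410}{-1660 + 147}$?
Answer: $- \frac{177}{89} \approx -1.9888$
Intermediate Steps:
$\frac{1599 - -1410}{-1660 + 147} = \frac{1599 + 1410}{-1513} = 3009 \left(- \frac{1}{1513}\right) = - \frac{177}{89}$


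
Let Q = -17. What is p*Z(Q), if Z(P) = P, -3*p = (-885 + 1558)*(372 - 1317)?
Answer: -3603915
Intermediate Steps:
p = 211995 (p = -(-885 + 1558)*(372 - 1317)/3 = -673*(-945)/3 = -⅓*(-635985) = 211995)
p*Z(Q) = 211995*(-17) = -3603915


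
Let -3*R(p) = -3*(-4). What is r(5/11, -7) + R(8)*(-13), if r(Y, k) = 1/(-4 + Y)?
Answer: 2017/39 ≈ 51.718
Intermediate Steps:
R(p) = -4 (R(p) = -(-1)*(-4) = -⅓*12 = -4)
r(5/11, -7) + R(8)*(-13) = 1/(-4 + 5/11) - 4*(-13) = 1/(-4 + 5*(1/11)) + 52 = 1/(-4 + 5/11) + 52 = 1/(-39/11) + 52 = -11/39 + 52 = 2017/39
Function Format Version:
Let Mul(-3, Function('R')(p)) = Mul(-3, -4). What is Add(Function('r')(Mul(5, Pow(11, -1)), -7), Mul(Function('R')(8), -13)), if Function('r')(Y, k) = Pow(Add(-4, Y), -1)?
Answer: Rational(2017, 39) ≈ 51.718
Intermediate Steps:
Function('R')(p) = -4 (Function('R')(p) = Mul(Rational(-1, 3), Mul(-3, -4)) = Mul(Rational(-1, 3), 12) = -4)
Add(Function('r')(Mul(5, Pow(11, -1)), -7), Mul(Function('R')(8), -13)) = Add(Pow(Add(-4, Mul(5, Pow(11, -1))), -1), Mul(-4, -13)) = Add(Pow(Add(-4, Mul(5, Rational(1, 11))), -1), 52) = Add(Pow(Add(-4, Rational(5, 11)), -1), 52) = Add(Pow(Rational(-39, 11), -1), 52) = Add(Rational(-11, 39), 52) = Rational(2017, 39)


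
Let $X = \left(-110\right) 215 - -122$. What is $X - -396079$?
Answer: $372551$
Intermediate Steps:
$X = -23528$ ($X = -23650 + \left(-8 + 130\right) = -23650 + 122 = -23528$)
$X - -396079 = -23528 - -396079 = -23528 + 396079 = 372551$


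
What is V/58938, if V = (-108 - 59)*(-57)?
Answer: 167/1034 ≈ 0.16151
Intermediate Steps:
V = 9519 (V = -167*(-57) = 9519)
V/58938 = 9519/58938 = 9519*(1/58938) = 167/1034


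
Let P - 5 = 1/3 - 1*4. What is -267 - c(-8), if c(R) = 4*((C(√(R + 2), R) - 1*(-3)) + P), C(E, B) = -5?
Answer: -793/3 ≈ -264.33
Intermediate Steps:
P = 4/3 (P = 5 + (1/3 - 1*4) = 5 + (⅓ - 4) = 5 - 11/3 = 4/3 ≈ 1.3333)
c(R) = -8/3 (c(R) = 4*((-5 - 1*(-3)) + 4/3) = 4*((-5 + 3) + 4/3) = 4*(-2 + 4/3) = 4*(-⅔) = -8/3)
-267 - c(-8) = -267 - 1*(-8/3) = -267 + 8/3 = -793/3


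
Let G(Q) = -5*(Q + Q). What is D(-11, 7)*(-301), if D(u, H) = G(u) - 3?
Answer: -32207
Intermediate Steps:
G(Q) = -10*Q
D(u, H) = -3 - 10*u (D(u, H) = -10*u - 3 = -3 - 10*u)
D(-11, 7)*(-301) = (-3 - 10*(-11))*(-301) = (-3 + 110)*(-301) = 107*(-301) = -32207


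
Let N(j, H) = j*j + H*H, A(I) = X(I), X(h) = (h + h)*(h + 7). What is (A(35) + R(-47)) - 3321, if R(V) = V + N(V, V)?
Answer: 3990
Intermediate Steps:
X(h) = 2*h*(7 + h) (X(h) = (2*h)*(7 + h) = 2*h*(7 + h))
A(I) = 2*I*(7 + I)
N(j, H) = H² + j² (N(j, H) = j² + H² = H² + j²)
R(V) = V + 2*V² (R(V) = V + (V² + V²) = V + 2*V²)
(A(35) + R(-47)) - 3321 = (2*35*(7 + 35) - 47*(1 + 2*(-47))) - 3321 = (2*35*42 - 47*(1 - 94)) - 3321 = (2940 - 47*(-93)) - 3321 = (2940 + 4371) - 3321 = 7311 - 3321 = 3990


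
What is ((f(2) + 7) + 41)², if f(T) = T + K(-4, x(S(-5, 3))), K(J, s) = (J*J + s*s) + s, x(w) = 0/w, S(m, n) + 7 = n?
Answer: 4356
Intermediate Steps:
S(m, n) = -7 + n
x(w) = 0
K(J, s) = s + J² + s² (K(J, s) = (J² + s²) + s = s + J² + s²)
f(T) = 16 + T (f(T) = T + (0 + (-4)² + 0²) = T + (0 + 16 + 0) = T + 16 = 16 + T)
((f(2) + 7) + 41)² = (((16 + 2) + 7) + 41)² = ((18 + 7) + 41)² = (25 + 41)² = 66² = 4356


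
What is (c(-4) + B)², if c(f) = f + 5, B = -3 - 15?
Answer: 289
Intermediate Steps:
B = -18
c(f) = 5 + f
(c(-4) + B)² = ((5 - 4) - 18)² = (1 - 18)² = (-17)² = 289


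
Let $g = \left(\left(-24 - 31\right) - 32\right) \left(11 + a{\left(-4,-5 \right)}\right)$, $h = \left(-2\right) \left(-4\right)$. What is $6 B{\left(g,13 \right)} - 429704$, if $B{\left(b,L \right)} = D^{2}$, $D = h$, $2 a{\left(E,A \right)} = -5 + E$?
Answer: $-429320$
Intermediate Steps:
$a{\left(E,A \right)} = - \frac{5}{2} + \frac{E}{2}$ ($a{\left(E,A \right)} = \frac{-5 + E}{2} = - \frac{5}{2} + \frac{E}{2}$)
$h = 8$
$D = 8$
$g = - \frac{1131}{2}$ ($g = \left(\left(-24 - 31\right) - 32\right) \left(11 + \left(- \frac{5}{2} + \frac{1}{2} \left(-4\right)\right)\right) = \left(-55 - 32\right) \left(11 - \frac{9}{2}\right) = - 87 \left(11 - \frac{9}{2}\right) = \left(-87\right) \frac{13}{2} = - \frac{1131}{2} \approx -565.5$)
$B{\left(b,L \right)} = 64$ ($B{\left(b,L \right)} = 8^{2} = 64$)
$6 B{\left(g,13 \right)} - 429704 = 6 \cdot 64 - 429704 = 384 - 429704 = -429320$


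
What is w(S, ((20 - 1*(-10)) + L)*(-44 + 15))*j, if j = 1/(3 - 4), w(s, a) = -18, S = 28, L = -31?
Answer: 18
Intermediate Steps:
j = -1 (j = 1/(-1) = -1)
w(S, ((20 - 1*(-10)) + L)*(-44 + 15))*j = -18*(-1) = 18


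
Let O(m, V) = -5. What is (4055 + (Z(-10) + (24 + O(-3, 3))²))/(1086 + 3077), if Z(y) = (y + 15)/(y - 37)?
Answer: 207547/195661 ≈ 1.0607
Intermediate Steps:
Z(y) = (15 + y)/(-37 + y)
(4055 + (Z(-10) + (24 + O(-3, 3))²))/(1086 + 3077) = (4055 + ((15 - 10)/(-37 - 10) + (24 - 5)²))/(1086 + 3077) = (4055 + (5/(-47) + 19²))/4163 = (4055 + (-1/47*5 + 361))*(1/4163) = (4055 + (-5/47 + 361))*(1/4163) = (4055 + 16962/47)*(1/4163) = (207547/47)*(1/4163) = 207547/195661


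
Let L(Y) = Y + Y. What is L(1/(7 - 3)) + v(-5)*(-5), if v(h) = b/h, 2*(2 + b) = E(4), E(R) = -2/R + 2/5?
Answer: -31/20 ≈ -1.5500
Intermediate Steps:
L(Y) = 2*Y
E(R) = ⅖ - 2/R (E(R) = -2/R + 2*(⅕) = -2/R + ⅖ = ⅖ - 2/R)
b = -41/20 (b = -2 + (⅖ - 2/4)/2 = -2 + (⅖ - 2*¼)/2 = -2 + (⅖ - ½)/2 = -2 + (½)*(-⅒) = -2 - 1/20 = -41/20 ≈ -2.0500)
v(h) = -41/(20*h)
L(1/(7 - 3)) + v(-5)*(-5) = 2/(7 - 3) - 41/20/(-5)*(-5) = 2/4 - 41/20*(-⅕)*(-5) = 2*(¼) + (41/100)*(-5) = ½ - 41/20 = -31/20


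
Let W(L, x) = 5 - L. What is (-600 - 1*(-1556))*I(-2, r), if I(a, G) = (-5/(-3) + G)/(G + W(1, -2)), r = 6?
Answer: 10994/15 ≈ 732.93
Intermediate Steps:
I(a, G) = (5/3 + G)/(4 + G) (I(a, G) = (-5/(-3) + G)/(G + (5 - 1*1)) = (-5*(-⅓) + G)/(G + (5 - 1)) = (5/3 + G)/(G + 4) = (5/3 + G)/(4 + G))
(-600 - 1*(-1556))*I(-2, r) = (-600 - 1*(-1556))*((5/3 + 6)/(4 + 6)) = (-600 + 1556)*((23/3)/10) = 956*((⅒)*(23/3)) = 956*(23/30) = 10994/15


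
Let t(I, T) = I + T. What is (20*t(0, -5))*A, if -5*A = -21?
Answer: -420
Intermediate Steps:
A = 21/5 (A = -1/5*(-21) = 21/5 ≈ 4.2000)
(20*t(0, -5))*A = (20*(0 - 5))*(21/5) = (20*(-5))*(21/5) = -100*21/5 = -420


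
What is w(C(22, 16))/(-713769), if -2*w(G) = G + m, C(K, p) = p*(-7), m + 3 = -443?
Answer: -93/237923 ≈ -0.00039088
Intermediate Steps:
m = -446 (m = -3 - 443 = -446)
C(K, p) = -7*p
w(G) = 223 - G/2 (w(G) = -(G - 446)/2 = -(-446 + G)/2 = 223 - G/2)
w(C(22, 16))/(-713769) = (223 - (-7)*16/2)/(-713769) = (223 - ½*(-112))*(-1/713769) = (223 + 56)*(-1/713769) = 279*(-1/713769) = -93/237923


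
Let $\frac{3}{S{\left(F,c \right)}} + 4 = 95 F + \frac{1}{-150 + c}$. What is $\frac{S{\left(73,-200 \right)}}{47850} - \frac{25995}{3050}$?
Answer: $- \frac{4023224471099}{472045956910} \approx -8.5229$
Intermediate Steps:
$S{\left(F,c \right)} = \frac{3}{-4 + \frac{1}{-150 + c} + 95 F}$ ($S{\left(F,c \right)} = \frac{3}{-4 + \left(95 F + \frac{1}{-150 + c}\right)} = \frac{3}{-4 + \left(\frac{1}{-150 + c} + 95 F\right)} = \frac{3}{-4 + \frac{1}{-150 + c} + 95 F}$)
$\frac{S{\left(73,-200 \right)}}{47850} - \frac{25995}{3050} = \frac{3 \frac{1}{601 - 1040250 - -800 + 95 \cdot 73 \left(-200\right)} \left(-150 - 200\right)}{47850} - \frac{25995}{3050} = 3 \frac{1}{601 - 1040250 + 800 - 1387000} \left(-350\right) \frac{1}{47850} - \frac{5199}{610} = 3 \frac{1}{-2425849} \left(-350\right) \frac{1}{47850} - \frac{5199}{610} = 3 \left(- \frac{1}{2425849}\right) \left(-350\right) \frac{1}{47850} - \frac{5199}{610} = \frac{1050}{2425849} \cdot \frac{1}{47850} - \frac{5199}{610} = \frac{7}{773845831} - \frac{5199}{610} = - \frac{4023224471099}{472045956910}$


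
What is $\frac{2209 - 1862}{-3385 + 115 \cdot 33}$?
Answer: $\frac{347}{410} \approx 0.84634$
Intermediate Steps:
$\frac{2209 - 1862}{-3385 + 115 \cdot 33} = \frac{347}{-3385 + 3795} = \frac{347}{410}$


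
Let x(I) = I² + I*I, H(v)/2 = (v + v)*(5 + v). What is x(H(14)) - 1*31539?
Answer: 2232653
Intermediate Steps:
H(v) = 4*v*(5 + v) (H(v) = 2*((v + v)*(5 + v)) = 2*((2*v)*(5 + v)) = 2*(2*v*(5 + v)) = 4*v*(5 + v))
x(I) = 2*I² (x(I) = I² + I² = 2*I²)
x(H(14)) - 1*31539 = 2*(4*14*(5 + 14))² - 1*31539 = 2*(4*14*19)² - 31539 = 2*1064² - 31539 = 2*1132096 - 31539 = 2264192 - 31539 = 2232653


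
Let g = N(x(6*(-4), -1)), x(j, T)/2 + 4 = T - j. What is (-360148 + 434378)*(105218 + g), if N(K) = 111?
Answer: 7818571670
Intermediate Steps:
x(j, T) = -8 - 2*j + 2*T (x(j, T) = -8 + 2*(T - j) = -8 + (-2*j + 2*T) = -8 - 2*j + 2*T)
g = 111
(-360148 + 434378)*(105218 + g) = (-360148 + 434378)*(105218 + 111) = 74230*105329 = 7818571670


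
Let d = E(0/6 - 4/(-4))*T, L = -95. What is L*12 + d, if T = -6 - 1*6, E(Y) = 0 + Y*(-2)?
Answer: -1116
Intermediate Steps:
E(Y) = -2*Y (E(Y) = 0 - 2*Y = -2*Y)
T = -12 (T = -6 - 6 = -12)
d = 24 (d = -2*(0/6 - 4/(-4))*(-12) = -2*(0*(1/6) - 4*(-1/4))*(-12) = -2*(0 + 1)*(-12) = -2*1*(-12) = -2*(-12) = 24)
L*12 + d = -95*12 + 24 = -1140 + 24 = -1116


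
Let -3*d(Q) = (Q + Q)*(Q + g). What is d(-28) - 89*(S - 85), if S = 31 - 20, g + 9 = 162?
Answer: 26758/3 ≈ 8919.3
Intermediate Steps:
g = 153 (g = -9 + 162 = 153)
S = 11
d(Q) = -2*Q*(153 + Q)/3 (d(Q) = -(Q + Q)*(Q + 153)/3 = -2*Q*(153 + Q)/3)
d(-28) - 89*(S - 85) = -⅔*(-28)*(153 - 28) - 89*(11 - 85) = -⅔*(-28)*125 - 89*(-74) = 7000/3 - 1*(-6586) = 7000/3 + 6586 = 26758/3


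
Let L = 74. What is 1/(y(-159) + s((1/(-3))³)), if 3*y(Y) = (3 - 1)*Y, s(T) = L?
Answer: -1/32 ≈ -0.031250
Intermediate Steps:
s(T) = 74
y(Y) = 2*Y/3 (y(Y) = ((3 - 1)*Y)/3 = (2*Y)/3 = 2*Y/3)
1/(y(-159) + s((1/(-3))³)) = 1/((⅔)*(-159) + 74) = 1/(-106 + 74) = 1/(-32) = -1/32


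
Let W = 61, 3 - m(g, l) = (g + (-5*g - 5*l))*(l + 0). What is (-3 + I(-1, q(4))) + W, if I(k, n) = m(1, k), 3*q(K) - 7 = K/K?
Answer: 62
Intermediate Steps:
q(K) = 8/3 (q(K) = 7/3 + (K/K)/3 = 7/3 + (1/3)*1 = 7/3 + 1/3 = 8/3)
m(g, l) = 3 - l*(-5*l - 4*g) (m(g, l) = 3 - (g + (-5*g - 5*l))*(l + 0) = 3 - (-5*l - 4*g)*l = 3 - l*(-5*l - 4*g))
I(k, n) = 3 + 4*k + 5*k**2 (I(k, n) = 3 + 5*k**2 + 4*1*k = 3 + 5*k**2 + 4*k = 3 + 4*k + 5*k**2)
(-3 + I(-1, q(4))) + W = (-3 + (3 + 4*(-1) + 5*(-1)**2)) + 61 = (-3 + (3 - 4 + 5*1)) + 61 = (-3 + (3 - 4 + 5)) + 61 = (-3 + 4) + 61 = 1 + 61 = 62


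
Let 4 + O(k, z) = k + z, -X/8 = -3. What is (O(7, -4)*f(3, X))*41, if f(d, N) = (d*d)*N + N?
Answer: -9840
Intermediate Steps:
X = 24 (X = -8*(-3) = 24)
O(k, z) = -4 + k + z (O(k, z) = -4 + (k + z) = -4 + k + z)
f(d, N) = N + N*d**2 (f(d, N) = d**2*N + N = N*d**2 + N = N + N*d**2)
(O(7, -4)*f(3, X))*41 = ((-4 + 7 - 4)*(24*(1 + 3**2)))*41 = -24*(1 + 9)*41 = -24*10*41 = -1*240*41 = -240*41 = -9840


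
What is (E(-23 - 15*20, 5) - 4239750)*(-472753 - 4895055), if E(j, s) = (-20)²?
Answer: 22756016844800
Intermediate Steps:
E(j, s) = 400
(E(-23 - 15*20, 5) - 4239750)*(-472753 - 4895055) = (400 - 4239750)*(-472753 - 4895055) = -4239350*(-5367808) = 22756016844800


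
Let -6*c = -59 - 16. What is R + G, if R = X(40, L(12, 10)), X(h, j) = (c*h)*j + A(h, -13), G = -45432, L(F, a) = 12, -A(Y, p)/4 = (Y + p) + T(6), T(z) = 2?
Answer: -39548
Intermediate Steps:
A(Y, p) = -8 - 4*Y - 4*p (A(Y, p) = -4*((Y + p) + 2) = -4*(2 + Y + p) = -8 - 4*Y - 4*p)
c = 25/2 (c = -(-59 - 16)/6 = -⅙*(-75) = 25/2 ≈ 12.500)
X(h, j) = 44 - 4*h + 25*h*j/2 (X(h, j) = (25*h/2)*j + (-8 - 4*h - 4*(-13)) = 25*h*j/2 + (-8 - 4*h + 52) = 25*h*j/2 + (44 - 4*h) = 44 - 4*h + 25*h*j/2)
R = 5884 (R = 44 - 4*40 + (25/2)*40*12 = 44 - 160 + 6000 = 5884)
R + G = 5884 - 45432 = -39548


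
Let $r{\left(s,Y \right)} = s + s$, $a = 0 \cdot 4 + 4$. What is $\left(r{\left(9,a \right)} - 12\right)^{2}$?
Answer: $36$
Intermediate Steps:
$a = 4$ ($a = 0 + 4 = 4$)
$r{\left(s,Y \right)} = 2 s$
$\left(r{\left(9,a \right)} - 12\right)^{2} = \left(2 \cdot 9 - 12\right)^{2} = \left(18 + \left(-46 + 34\right)\right)^{2} = \left(18 - 12\right)^{2} = 6^{2} = 36$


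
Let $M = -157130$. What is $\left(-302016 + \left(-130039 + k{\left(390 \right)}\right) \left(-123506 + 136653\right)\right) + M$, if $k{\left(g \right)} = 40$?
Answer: $-1709555999$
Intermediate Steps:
$\left(-302016 + \left(-130039 + k{\left(390 \right)}\right) \left(-123506 + 136653\right)\right) + M = \left(-302016 + \left(-130039 + 40\right) \left(-123506 + 136653\right)\right) - 157130 = \left(-302016 - 1709096853\right) - 157130 = -1709398869 - 157130 = -1709555999$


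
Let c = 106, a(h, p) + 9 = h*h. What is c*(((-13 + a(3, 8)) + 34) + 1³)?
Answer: 2332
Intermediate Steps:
a(h, p) = -9 + h² (a(h, p) = -9 + h*h = -9 + h²)
c*(((-13 + a(3, 8)) + 34) + 1³) = 106*(((-13 + (-9 + 3²)) + 34) + 1³) = 106*(((-13 + (-9 + 9)) + 34) + 1) = 106*(((-13 + 0) + 34) + 1) = 106*((-13 + 34) + 1) = 106*(21 + 1) = 106*22 = 2332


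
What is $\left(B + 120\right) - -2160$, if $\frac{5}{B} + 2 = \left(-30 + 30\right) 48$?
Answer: $\frac{4555}{2} \approx 2277.5$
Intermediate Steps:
$B = - \frac{5}{2}$ ($B = \frac{5}{-2 + \left(-30 + 30\right) 48} = \frac{5}{-2 + 0 \cdot 48} = \frac{5}{-2 + 0} = \frac{5}{-2} = 5 \left(- \frac{1}{2}\right) = - \frac{5}{2} \approx -2.5$)
$\left(B + 120\right) - -2160 = \left(- \frac{5}{2} + 120\right) - -2160 = \frac{235}{2} + 2160 = \frac{4555}{2}$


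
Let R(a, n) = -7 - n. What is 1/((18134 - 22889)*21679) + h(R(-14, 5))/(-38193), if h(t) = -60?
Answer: 2061660169/1312357884495 ≈ 0.0015710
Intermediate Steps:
1/((18134 - 22889)*21679) + h(R(-14, 5))/(-38193) = 1/((18134 - 22889)*21679) - 60/(-38193) = (1/21679)/(-4755) - 60*(-1/38193) = -1/4755*1/21679 + 20/12731 = -1/103083645 + 20/12731 = 2061660169/1312357884495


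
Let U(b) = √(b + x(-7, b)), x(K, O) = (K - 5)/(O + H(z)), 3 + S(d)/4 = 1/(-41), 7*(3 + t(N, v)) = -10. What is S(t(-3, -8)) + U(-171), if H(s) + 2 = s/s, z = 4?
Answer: -496/41 + 35*I*√258/43 ≈ -12.098 + 13.074*I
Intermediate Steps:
t(N, v) = -31/7 (t(N, v) = -3 + (⅐)*(-10) = -3 - 10/7 = -31/7)
S(d) = -496/41 (S(d) = -12 + 4/(-41) = -12 + 4*(-1/41) = -12 - 4/41 = -496/41)
H(s) = -1 (H(s) = -2 + s/s = -2 + 1 = -1)
x(K, O) = (-5 + K)/(-1 + O) (x(K, O) = (K - 5)/(O - 1) = (-5 + K)/(-1 + O))
U(b) = √(b - 12/(-1 + b)) (U(b) = √(b + (-5 - 7)/(-1 + b)) = √(b - 12/(-1 + b)))
S(t(-3, -8)) + U(-171) = -496/41 + √((-12 - 171*(-1 - 171))/(-1 - 171)) = -496/41 + √((-12 - 171*(-172))/(-172)) = -496/41 + √(-(-12 + 29412)/172) = -496/41 + √(-1/172*29400) = -496/41 + √(-7350/43) = -496/41 + 35*I*√258/43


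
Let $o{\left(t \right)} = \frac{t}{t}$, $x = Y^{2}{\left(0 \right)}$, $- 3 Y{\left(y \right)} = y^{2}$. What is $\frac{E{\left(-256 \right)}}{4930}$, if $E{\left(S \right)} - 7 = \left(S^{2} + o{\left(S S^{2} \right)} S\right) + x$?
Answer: $\frac{65287}{4930} \approx 13.243$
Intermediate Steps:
$Y{\left(y \right)} = - \frac{y^{2}}{3}$
$x = 0$ ($x = \left(- \frac{0^{2}}{3}\right)^{2} = \left(\left(- \frac{1}{3}\right) 0\right)^{2} = 0^{2} = 0$)
$o{\left(t \right)} = 1$
$E{\left(S \right)} = 7 + S + S^{2}$ ($E{\left(S \right)} = 7 + \left(\left(S^{2} + 1 S\right) + 0\right) = 7 + \left(\left(S^{2} + S\right) + 0\right) = 7 + \left(\left(S + S^{2}\right) + 0\right) = 7 + \left(S + S^{2}\right) = 7 + S + S^{2}$)
$\frac{E{\left(-256 \right)}}{4930} = \frac{7 - 256 + \left(-256\right)^{2}}{4930} = \left(7 - 256 + 65536\right) \frac{1}{4930} = 65287 \cdot \frac{1}{4930} = \frac{65287}{4930}$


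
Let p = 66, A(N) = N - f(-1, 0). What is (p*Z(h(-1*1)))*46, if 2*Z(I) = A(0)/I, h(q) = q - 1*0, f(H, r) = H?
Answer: -1518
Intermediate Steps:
A(N) = 1 + N (A(N) = N - 1*(-1) = N + 1 = 1 + N)
h(q) = q (h(q) = q + 0 = q)
Z(I) = 1/(2*I) (Z(I) = ((1 + 0)/I)/2 = (1/I)/2 = 1/(2*I))
(p*Z(h(-1*1)))*46 = (66*(1/(2*((-1*1)))))*46 = (66*((½)/(-1)))*46 = (66*((½)*(-1)))*46 = (66*(-½))*46 = -33*46 = -1518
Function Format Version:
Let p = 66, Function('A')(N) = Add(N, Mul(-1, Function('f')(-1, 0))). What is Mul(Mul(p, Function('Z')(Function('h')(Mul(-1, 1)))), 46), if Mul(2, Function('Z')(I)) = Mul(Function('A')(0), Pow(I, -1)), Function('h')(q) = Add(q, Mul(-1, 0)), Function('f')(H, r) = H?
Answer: -1518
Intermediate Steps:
Function('A')(N) = Add(1, N) (Function('A')(N) = Add(N, Mul(-1, -1)) = Add(N, 1) = Add(1, N))
Function('h')(q) = q (Function('h')(q) = Add(q, 0) = q)
Function('Z')(I) = Mul(Rational(1, 2), Pow(I, -1)) (Function('Z')(I) = Mul(Rational(1, 2), Mul(Add(1, 0), Pow(I, -1))) = Mul(Rational(1, 2), Mul(1, Pow(I, -1))) = Mul(Rational(1, 2), Pow(I, -1)))
Mul(Mul(p, Function('Z')(Function('h')(Mul(-1, 1)))), 46) = Mul(Mul(66, Mul(Rational(1, 2), Pow(Mul(-1, 1), -1))), 46) = Mul(Mul(66, Mul(Rational(1, 2), Pow(-1, -1))), 46) = Mul(Mul(66, Mul(Rational(1, 2), -1)), 46) = Mul(Mul(66, Rational(-1, 2)), 46) = Mul(-33, 46) = -1518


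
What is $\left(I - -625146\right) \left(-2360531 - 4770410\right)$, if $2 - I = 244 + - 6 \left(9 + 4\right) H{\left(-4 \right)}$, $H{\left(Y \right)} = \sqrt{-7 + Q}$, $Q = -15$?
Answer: $-4456153554664 - 556213398 i \sqrt{22} \approx -4.4562 \cdot 10^{12} - 2.6089 \cdot 10^{9} i$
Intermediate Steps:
$H{\left(Y \right)} = i \sqrt{22}$ ($H{\left(Y \right)} = \sqrt{-7 - 15} = \sqrt{-22} = i \sqrt{22}$)
$I = -242 + 78 i \sqrt{22}$ ($I = 2 - \left(244 + - 6 \left(9 + 4\right) i \sqrt{22}\right) = 2 - \left(244 + \left(-6\right) 13 i \sqrt{22}\right) = 2 - \left(244 - 78 i \sqrt{22}\right) = -242 + 78 i \sqrt{22} \approx -242.0 + 365.85 i$)
$\left(I - -625146\right) \left(-2360531 - 4770410\right) = \left(\left(-242 + 78 i \sqrt{22}\right) - -625146\right) \left(-2360531 - 4770410\right) = \left(\left(-242 + 78 i \sqrt{22}\right) + \left(-1729863 + 2355009\right)\right) \left(-7130941\right) = \left(\left(-242 + 78 i \sqrt{22}\right) + 625146\right) \left(-7130941\right) = \left(624904 + 78 i \sqrt{22}\right) \left(-7130941\right) = -4456153554664 - 556213398 i \sqrt{22}$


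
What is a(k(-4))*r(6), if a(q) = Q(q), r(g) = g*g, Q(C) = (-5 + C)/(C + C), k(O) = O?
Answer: 81/2 ≈ 40.500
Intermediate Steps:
Q(C) = (-5 + C)/(2*C) (Q(C) = (-5 + C)/((2*C)) = (-5 + C)*(1/(2*C)) = (-5 + C)/(2*C))
r(g) = g²
a(q) = (-5 + q)/(2*q)
a(k(-4))*r(6) = ((½)*(-5 - 4)/(-4))*6² = ((½)*(-¼)*(-9))*36 = (9/8)*36 = 81/2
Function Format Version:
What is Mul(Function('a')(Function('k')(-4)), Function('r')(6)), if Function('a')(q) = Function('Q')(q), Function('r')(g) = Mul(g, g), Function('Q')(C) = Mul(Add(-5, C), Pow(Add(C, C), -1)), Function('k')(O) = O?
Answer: Rational(81, 2) ≈ 40.500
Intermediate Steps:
Function('Q')(C) = Mul(Rational(1, 2), Pow(C, -1), Add(-5, C)) (Function('Q')(C) = Mul(Add(-5, C), Pow(Mul(2, C), -1)) = Mul(Add(-5, C), Mul(Rational(1, 2), Pow(C, -1))) = Mul(Rational(1, 2), Pow(C, -1), Add(-5, C)))
Function('r')(g) = Pow(g, 2)
Function('a')(q) = Mul(Rational(1, 2), Pow(q, -1), Add(-5, q))
Mul(Function('a')(Function('k')(-4)), Function('r')(6)) = Mul(Mul(Rational(1, 2), Pow(-4, -1), Add(-5, -4)), Pow(6, 2)) = Mul(Mul(Rational(1, 2), Rational(-1, 4), -9), 36) = Mul(Rational(9, 8), 36) = Rational(81, 2)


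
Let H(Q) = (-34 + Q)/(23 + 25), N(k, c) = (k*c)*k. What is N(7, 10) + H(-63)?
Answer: 23423/48 ≈ 487.98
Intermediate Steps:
N(k, c) = c*k² (N(k, c) = (c*k)*k = c*k²)
H(Q) = -17/24 + Q/48 (H(Q) = (-34 + Q)/48 = (-34 + Q)*(1/48) = -17/24 + Q/48)
N(7, 10) + H(-63) = 10*7² + (-17/24 + (1/48)*(-63)) = 10*49 + (-17/24 - 21/16) = 490 - 97/48 = 23423/48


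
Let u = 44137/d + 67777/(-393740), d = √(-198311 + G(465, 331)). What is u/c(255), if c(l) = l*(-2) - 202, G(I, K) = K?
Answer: 67777/280342880 + 2323*I*√49495/3709520 ≈ 0.00024176 + 0.13932*I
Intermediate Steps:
d = 2*I*√49495 (d = √(-198311 + 331) = √(-197980) = 2*I*√49495 ≈ 444.95*I)
c(l) = -202 - 2*l (c(l) = -2*l - 202 = -202 - 2*l)
u = -67777/393740 - 2323*I*√49495/5210 (u = 44137/((2*I*√49495)) + 67777/(-393740) = 44137*(-I*√49495/98990) + 67777*(-1/393740) = -2323*I*√49495/5210 - 67777/393740 = -67777/393740 - 2323*I*√49495/5210 ≈ -0.17214 - 99.196*I)
u/c(255) = (-67777/393740 - 2323*I*√49495/5210)/(-202 - 2*255) = (-67777/393740 - 2323*I*√49495/5210)/(-202 - 510) = (-67777/393740 - 2323*I*√49495/5210)/(-712) = (-67777/393740 - 2323*I*√49495/5210)*(-1/712) = 67777/280342880 + 2323*I*√49495/3709520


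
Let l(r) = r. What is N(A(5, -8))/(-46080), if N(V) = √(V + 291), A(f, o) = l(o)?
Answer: -√283/46080 ≈ -0.00036507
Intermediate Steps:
A(f, o) = o
N(V) = √(291 + V)
N(A(5, -8))/(-46080) = √(291 - 8)/(-46080) = √283*(-1/46080) = -√283/46080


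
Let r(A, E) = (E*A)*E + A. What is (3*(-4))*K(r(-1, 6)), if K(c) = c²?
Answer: -16428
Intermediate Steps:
r(A, E) = A + A*E² (r(A, E) = (A*E)*E + A = A*E² + A = A + A*E²)
(3*(-4))*K(r(-1, 6)) = (3*(-4))*(-(1 + 6²))² = -12*(1 + 36)² = -12*(-1*37)² = -12*(-37)² = -12*1369 = -16428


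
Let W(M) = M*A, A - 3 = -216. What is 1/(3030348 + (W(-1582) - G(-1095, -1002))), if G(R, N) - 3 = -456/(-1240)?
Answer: 155/521933148 ≈ 2.9697e-7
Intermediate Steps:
A = -213 (A = 3 - 216 = -213)
G(R, N) = 522/155 (G(R, N) = 3 - 456/(-1240) = 3 - 456*(-1/1240) = 3 + 57/155 = 522/155)
W(M) = -213*M (W(M) = M*(-213) = -213*M)
1/(3030348 + (W(-1582) - G(-1095, -1002))) = 1/(3030348 + (-213*(-1582) - 1*522/155)) = 1/(3030348 + (336966 - 522/155)) = 1/(3030348 + 52229208/155) = 1/(521933148/155) = 155/521933148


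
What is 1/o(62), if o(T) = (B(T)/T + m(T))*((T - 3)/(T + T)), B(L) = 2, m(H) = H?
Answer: 3844/113457 ≈ 0.033881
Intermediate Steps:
o(T) = (-3 + T)*(T + 2/T)/(2*T) (o(T) = (2/T + T)*((T - 3)/(T + T)) = (T + 2/T)*((-3 + T)/((2*T))) = (T + 2/T)*((-3 + T)*(1/(2*T))) = (T + 2/T)*((-3 + T)/(2*T)) = (-3 + T)*(T + 2/T)/(2*T))
1/o(62) = 1/(-3/2 + 1/62 + (½)*62 - 3/62²) = 1/(-3/2 + 1/62 + 31 - 3*1/3844) = 1/(-3/2 + 1/62 + 31 - 3/3844) = 1/(113457/3844) = 3844/113457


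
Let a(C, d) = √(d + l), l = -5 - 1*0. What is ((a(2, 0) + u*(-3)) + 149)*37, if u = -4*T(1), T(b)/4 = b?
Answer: 7289 + 37*I*√5 ≈ 7289.0 + 82.734*I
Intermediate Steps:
T(b) = 4*b
l = -5 (l = -5 + 0 = -5)
a(C, d) = √(-5 + d) (a(C, d) = √(d - 5) = √(-5 + d))
u = -16 ≈ -16.000
((a(2, 0) + u*(-3)) + 149)*37 = ((√(-5 + 0) - 16*(-3)) + 149)*37 = ((√(-5) + 48) + 149)*37 = ((I*√5 + 48) + 149)*37 = ((48 + I*√5) + 149)*37 = (197 + I*√5)*37 = 7289 + 37*I*√5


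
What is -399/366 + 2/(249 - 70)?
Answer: -23563/21838 ≈ -1.0790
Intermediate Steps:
-399/366 + 2/(249 - 70) = -399*1/366 + 2/179 = -133/122 + 2*(1/179) = -133/122 + 2/179 = -23563/21838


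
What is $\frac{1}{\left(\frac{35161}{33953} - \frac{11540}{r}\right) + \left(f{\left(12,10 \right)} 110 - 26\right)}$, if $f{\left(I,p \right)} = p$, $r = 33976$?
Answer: $\frac{288396782}{309938846997} \approx 0.0009305$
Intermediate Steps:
$\frac{1}{\left(\frac{35161}{33953} - \frac{11540}{r}\right) + \left(f{\left(12,10 \right)} 110 - 26\right)} = \frac{1}{\left(\frac{35161}{33953} - \frac{11540}{33976}\right) + \left(10 \cdot 110 - 26\right)} = \frac{1}{\left(35161 \cdot \frac{1}{33953} - \frac{2885}{8494}\right) + \left(1100 - 26\right)} = \frac{1}{\left(\frac{35161}{33953} - \frac{2885}{8494}\right) + 1074} = \frac{1}{\frac{200703129}{288396782} + 1074} = \frac{1}{\frac{309938846997}{288396782}} = \frac{288396782}{309938846997}$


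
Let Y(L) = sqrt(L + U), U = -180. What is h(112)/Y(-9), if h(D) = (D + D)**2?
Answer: -7168*I*sqrt(21)/9 ≈ -3649.8*I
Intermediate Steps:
Y(L) = sqrt(-180 + L) (Y(L) = sqrt(L - 180) = sqrt(-180 + L))
h(D) = 4*D**2 (h(D) = (2*D)**2 = 4*D**2)
h(112)/Y(-9) = (4*112**2)/(sqrt(-180 - 9)) = (4*12544)/(sqrt(-189)) = 50176/((3*I*sqrt(21))) = 50176*(-I*sqrt(21)/63) = -7168*I*sqrt(21)/9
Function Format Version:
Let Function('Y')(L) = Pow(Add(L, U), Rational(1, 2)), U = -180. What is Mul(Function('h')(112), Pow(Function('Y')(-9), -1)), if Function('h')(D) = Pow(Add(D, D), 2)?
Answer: Mul(Rational(-7168, 9), I, Pow(21, Rational(1, 2))) ≈ Mul(-3649.8, I)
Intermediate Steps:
Function('Y')(L) = Pow(Add(-180, L), Rational(1, 2)) (Function('Y')(L) = Pow(Add(L, -180), Rational(1, 2)) = Pow(Add(-180, L), Rational(1, 2)))
Function('h')(D) = Mul(4, Pow(D, 2)) (Function('h')(D) = Pow(Mul(2, D), 2) = Mul(4, Pow(D, 2)))
Mul(Function('h')(112), Pow(Function('Y')(-9), -1)) = Mul(Mul(4, Pow(112, 2)), Pow(Pow(Add(-180, -9), Rational(1, 2)), -1)) = Mul(Mul(4, 12544), Pow(Pow(-189, Rational(1, 2)), -1)) = Mul(50176, Pow(Mul(3, I, Pow(21, Rational(1, 2))), -1)) = Mul(50176, Mul(Rational(-1, 63), I, Pow(21, Rational(1, 2)))) = Mul(Rational(-7168, 9), I, Pow(21, Rational(1, 2)))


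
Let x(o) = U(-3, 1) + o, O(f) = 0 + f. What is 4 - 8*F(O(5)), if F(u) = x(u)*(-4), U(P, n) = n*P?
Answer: 68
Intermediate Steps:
U(P, n) = P*n
O(f) = f
x(o) = -3 + o (x(o) = -3*1 + o = -3 + o)
F(u) = 12 - 4*u (F(u) = (-3 + u)*(-4) = 12 - 4*u)
4 - 8*F(O(5)) = 4 - 8*(12 - 4*5) = 4 - 8*(12 - 20) = 4 - 8*(-8) = 4 + 64 = 68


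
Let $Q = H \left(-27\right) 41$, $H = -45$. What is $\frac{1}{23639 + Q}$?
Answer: $\frac{1}{73454} \approx 1.3614 \cdot 10^{-5}$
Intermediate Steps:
$Q = 49815$ ($Q = \left(-45\right) \left(-27\right) 41 = 1215 \cdot 41 = 49815$)
$\frac{1}{23639 + Q} = \frac{1}{23639 + 49815} = \frac{1}{73454}$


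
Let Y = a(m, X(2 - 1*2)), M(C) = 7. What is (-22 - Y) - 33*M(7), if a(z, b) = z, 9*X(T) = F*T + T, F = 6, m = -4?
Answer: -249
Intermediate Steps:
X(T) = 7*T/9 (X(T) = (6*T + T)/9 = (7*T)/9 = 7*T/9)
Y = -4
(-22 - Y) - 33*M(7) = (-22 - 1*(-4)) - 33*7 = (-22 + 4) - 231 = -18 - 231 = -249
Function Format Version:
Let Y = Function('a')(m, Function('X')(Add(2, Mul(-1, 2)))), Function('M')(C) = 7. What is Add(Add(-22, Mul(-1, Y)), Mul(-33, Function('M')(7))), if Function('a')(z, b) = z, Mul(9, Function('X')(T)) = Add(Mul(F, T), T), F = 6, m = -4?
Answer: -249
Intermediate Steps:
Function('X')(T) = Mul(Rational(7, 9), T) (Function('X')(T) = Mul(Rational(1, 9), Add(Mul(6, T), T)) = Mul(Rational(1, 9), Mul(7, T)) = Mul(Rational(7, 9), T))
Y = -4
Add(Add(-22, Mul(-1, Y)), Mul(-33, Function('M')(7))) = Add(Add(-22, Mul(-1, -4)), Mul(-33, 7)) = Add(Add(-22, 4), -231) = Add(-18, -231) = -249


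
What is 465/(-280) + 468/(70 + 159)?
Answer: 4911/12824 ≈ 0.38295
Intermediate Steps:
465/(-280) + 468/(70 + 159) = 465*(-1/280) + 468/229 = -93/56 + 468*(1/229) = -93/56 + 468/229 = 4911/12824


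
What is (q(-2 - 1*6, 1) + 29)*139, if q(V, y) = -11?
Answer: 2502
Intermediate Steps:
(q(-2 - 1*6, 1) + 29)*139 = (-11 + 29)*139 = 18*139 = 2502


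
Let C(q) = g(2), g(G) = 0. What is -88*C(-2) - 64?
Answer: -64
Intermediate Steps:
C(q) = 0
-88*C(-2) - 64 = -88*0 - 64 = 0 - 64 = -64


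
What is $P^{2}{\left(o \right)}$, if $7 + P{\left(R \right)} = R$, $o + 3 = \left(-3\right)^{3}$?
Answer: $1369$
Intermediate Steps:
$o = -30$ ($o = -3 + \left(-3\right)^{3} = -3 - 27 = -30$)
$P{\left(R \right)} = -7 + R$
$P^{2}{\left(o \right)} = \left(-7 - 30\right)^{2} = \left(-37\right)^{2} = 1369$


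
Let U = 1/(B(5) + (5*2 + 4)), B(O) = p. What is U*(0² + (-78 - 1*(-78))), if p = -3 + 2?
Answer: 0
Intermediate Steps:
p = -1
B(O) = -1
U = 1/13 (U = 1/(-1 + (5*2 + 4)) = 1/(-1 + (10 + 4)) = 1/(-1 + 14) = 1/13 ≈ 0.076923)
U*(0² + (-78 - 1*(-78))) = (0² + (-78 - 1*(-78)))/13 = (0 + (-78 + 78))/13 = (0 + 0)/13 = (1/13)*0 = 0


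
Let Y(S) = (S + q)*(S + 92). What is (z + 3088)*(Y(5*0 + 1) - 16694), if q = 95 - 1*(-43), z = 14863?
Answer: -67621417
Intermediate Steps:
q = 138 (q = 95 + 43 = 138)
Y(S) = (92 + S)*(138 + S) (Y(S) = (S + 138)*(S + 92) = (138 + S)*(92 + S) = (92 + S)*(138 + S))
(z + 3088)*(Y(5*0 + 1) - 16694) = (14863 + 3088)*((12696 + (5*0 + 1)² + 230*(5*0 + 1)) - 16694) = 17951*((12696 + (0 + 1)² + 230*(0 + 1)) - 16694) = 17951*((12696 + 1² + 230*1) - 16694) = 17951*((12696 + 1 + 230) - 16694) = 17951*(12927 - 16694) = 17951*(-3767) = -67621417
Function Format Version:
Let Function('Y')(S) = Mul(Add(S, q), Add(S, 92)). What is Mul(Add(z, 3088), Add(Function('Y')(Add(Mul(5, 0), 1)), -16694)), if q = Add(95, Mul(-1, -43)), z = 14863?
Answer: -67621417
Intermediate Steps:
q = 138 (q = Add(95, 43) = 138)
Function('Y')(S) = Mul(Add(92, S), Add(138, S)) (Function('Y')(S) = Mul(Add(S, 138), Add(S, 92)) = Mul(Add(138, S), Add(92, S)) = Mul(Add(92, S), Add(138, S)))
Mul(Add(z, 3088), Add(Function('Y')(Add(Mul(5, 0), 1)), -16694)) = Mul(Add(14863, 3088), Add(Add(12696, Pow(Add(Mul(5, 0), 1), 2), Mul(230, Add(Mul(5, 0), 1))), -16694)) = Mul(17951, Add(Add(12696, Pow(Add(0, 1), 2), Mul(230, Add(0, 1))), -16694)) = Mul(17951, Add(Add(12696, Pow(1, 2), Mul(230, 1)), -16694)) = Mul(17951, Add(Add(12696, 1, 230), -16694)) = Mul(17951, Add(12927, -16694)) = Mul(17951, -3767) = -67621417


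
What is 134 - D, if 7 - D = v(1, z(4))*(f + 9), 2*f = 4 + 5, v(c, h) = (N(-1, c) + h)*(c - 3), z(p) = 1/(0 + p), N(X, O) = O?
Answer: 373/4 ≈ 93.250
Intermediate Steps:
z(p) = 1/p
v(c, h) = (-3 + c)*(c + h) (v(c, h) = (c + h)*(c - 3) = (c + h)*(-3 + c) = (-3 + c)*(c + h))
f = 9/2 (f = (4 + 5)/2 = (1/2)*9 = 9/2 ≈ 4.5000)
D = 163/4 (D = 7 - (1**2 - 3*1 - 3/4 + 1/4)*(9/2 + 9) = 7 - (1 - 3 - 3*1/4 + 1*(1/4))*27/2 = 7 - (1 - 3 - 3/4 + 1/4)*27/2 = 7 - (-5)*27/(2*2) = 7 - 1*(-135/4) = 7 + 135/4 = 163/4 ≈ 40.750)
134 - D = 134 - 1*163/4 = 134 - 163/4 = 373/4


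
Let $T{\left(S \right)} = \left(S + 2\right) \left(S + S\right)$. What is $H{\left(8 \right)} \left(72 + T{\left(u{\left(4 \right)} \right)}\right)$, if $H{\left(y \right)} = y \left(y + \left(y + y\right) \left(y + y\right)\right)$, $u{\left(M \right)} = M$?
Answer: $253440$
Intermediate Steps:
$T{\left(S \right)} = 2 S \left(2 + S\right)$ ($T{\left(S \right)} = \left(2 + S\right) 2 S = 2 S \left(2 + S\right)$)
$H{\left(y \right)} = y \left(y + 4 y^{2}\right)$ ($H{\left(y \right)} = y \left(y + 2 y 2 y\right) = y \left(y + 4 y^{2}\right)$)
$H{\left(8 \right)} \left(72 + T{\left(u{\left(4 \right)} \right)}\right) = 8^{2} \left(1 + 4 \cdot 8\right) \left(72 + 2 \cdot 4 \left(2 + 4\right)\right) = 64 \left(1 + 32\right) \left(72 + 2 \cdot 4 \cdot 6\right) = 64 \cdot 33 \left(72 + 48\right) = 2112 \cdot 120 = 253440$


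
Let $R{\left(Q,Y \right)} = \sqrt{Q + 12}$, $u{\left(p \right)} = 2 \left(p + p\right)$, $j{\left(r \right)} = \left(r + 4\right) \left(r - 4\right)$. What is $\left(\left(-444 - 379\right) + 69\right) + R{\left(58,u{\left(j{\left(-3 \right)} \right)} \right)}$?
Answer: $-754 + \sqrt{70} \approx -745.63$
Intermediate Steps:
$j{\left(r \right)} = \left(-4 + r\right) \left(4 + r\right)$ ($j{\left(r \right)} = \left(4 + r\right) \left(-4 + r\right) = \left(-4 + r\right) \left(4 + r\right)$)
$u{\left(p \right)} = 4 p$ ($u{\left(p \right)} = 2 \cdot 2 p = 4 p$)
$R{\left(Q,Y \right)} = \sqrt{12 + Q}$
$\left(\left(-444 - 379\right) + 69\right) + R{\left(58,u{\left(j{\left(-3 \right)} \right)} \right)} = \left(\left(-444 - 379\right) + 69\right) + \sqrt{12 + 58} = \left(-823 + 69\right) + \sqrt{70} = -754 + \sqrt{70}$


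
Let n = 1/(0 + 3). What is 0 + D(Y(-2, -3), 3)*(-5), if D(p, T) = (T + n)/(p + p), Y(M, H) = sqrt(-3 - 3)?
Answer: 25*I*sqrt(6)/18 ≈ 3.4021*I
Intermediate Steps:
n = 1/3 ≈ 0.33333
Y(M, H) = I*sqrt(6) (Y(M, H) = sqrt(-6) = I*sqrt(6))
D(p, T) = (1/3 + T)/(2*p) (D(p, T) = (T + 1/3)/(p + p) = (1/3 + T)/((2*p)) = (1/3 + T)*(1/(2*p)) = (1/3 + T)/(2*p))
0 + D(Y(-2, -3), 3)*(-5) = 0 + ((1 + 3*3)/(6*((I*sqrt(6)))))*(-5) = 0 + ((-I*sqrt(6)/6)*(1 + 9)/6)*(-5) = 0 + ((1/6)*(-I*sqrt(6)/6)*10)*(-5) = 0 - 5*I*sqrt(6)/18*(-5) = 0 + 25*I*sqrt(6)/18 = 25*I*sqrt(6)/18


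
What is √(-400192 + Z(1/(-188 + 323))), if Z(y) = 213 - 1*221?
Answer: 10*I*√4002 ≈ 632.61*I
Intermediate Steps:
Z(y) = -8 (Z(y) = 213 - 221 = -8)
√(-400192 + Z(1/(-188 + 323))) = √(-400192 - 8) = √(-400200) = 10*I*√4002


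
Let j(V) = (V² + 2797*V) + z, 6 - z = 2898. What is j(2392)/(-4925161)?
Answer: -12409196/4925161 ≈ -2.5196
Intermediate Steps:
z = -2892 (z = 6 - 1*2898 = 6 - 2898 = -2892)
j(V) = -2892 + V² + 2797*V (j(V) = (V² + 2797*V) - 2892 = -2892 + V² + 2797*V)
j(2392)/(-4925161) = (-2892 + 2392² + 2797*2392)/(-4925161) = (-2892 + 5721664 + 6690424)*(-1/4925161) = 12409196*(-1/4925161) = -12409196/4925161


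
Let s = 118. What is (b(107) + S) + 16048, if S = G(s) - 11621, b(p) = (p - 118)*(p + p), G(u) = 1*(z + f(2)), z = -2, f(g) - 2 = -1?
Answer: 2072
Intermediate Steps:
f(g) = 1 (f(g) = 2 - 1 = 1)
G(u) = -1 (G(u) = 1*(-2 + 1) = 1*(-1) = -1)
b(p) = 2*p*(-118 + p) (b(p) = (-118 + p)*(2*p) = 2*p*(-118 + p))
S = -11622 (S = -1 - 11621 = -11622)
(b(107) + S) + 16048 = (2*107*(-118 + 107) - 11622) + 16048 = (2*107*(-11) - 11622) + 16048 = (-2354 - 11622) + 16048 = -13976 + 16048 = 2072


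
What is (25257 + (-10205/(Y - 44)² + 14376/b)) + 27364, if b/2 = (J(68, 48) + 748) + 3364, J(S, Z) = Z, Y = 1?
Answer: 101180787613/1922960 ≈ 52617.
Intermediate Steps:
b = 8320 (b = 2*((48 + 748) + 3364) = 2*(796 + 3364) = 2*4160 = 8320)
(25257 + (-10205/(Y - 44)² + 14376/b)) + 27364 = (25257 + (-10205/(1 - 44)² + 14376/8320)) + 27364 = (25257 + (-10205/((-43)²) + 14376*(1/8320))) + 27364 = (25257 + (-10205/1849 + 1797/1040)) + 27364 = (25257 - 7290547/1922960) + 27364 = 48560910173/1922960 + 27364 = 101180787613/1922960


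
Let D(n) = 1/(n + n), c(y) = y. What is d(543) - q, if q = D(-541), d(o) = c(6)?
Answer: 6493/1082 ≈ 6.0009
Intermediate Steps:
D(n) = 1/(2*n)
d(o) = 6
q = -1/1082 (q = (½)/(-541) = (½)*(-1/541) = -1/1082 ≈ -0.00092421)
d(543) - q = 6 - 1*(-1/1082) = 6 + 1/1082 = 6493/1082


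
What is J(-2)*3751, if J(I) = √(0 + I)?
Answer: 3751*I*√2 ≈ 5304.7*I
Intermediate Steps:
J(I) = √I
J(-2)*3751 = √(-2)*3751 = (I*√2)*3751 = 3751*I*√2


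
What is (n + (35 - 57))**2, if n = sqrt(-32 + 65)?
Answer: (-22 + sqrt(33))**2 ≈ 264.24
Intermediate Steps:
n = sqrt(33) ≈ 5.7446
(n + (35 - 57))**2 = (sqrt(33) + (35 - 57))**2 = (sqrt(33) - 22)**2 = (-22 + sqrt(33))**2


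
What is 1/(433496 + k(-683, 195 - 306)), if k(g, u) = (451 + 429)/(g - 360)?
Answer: 1043/452135448 ≈ 2.3068e-6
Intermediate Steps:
k(g, u) = 880/(-360 + g)
1/(433496 + k(-683, 195 - 306)) = 1/(433496 + 880/(-360 - 683)) = 1/(433496 + 880/(-1043)) = 1/(433496 + 880*(-1/1043)) = 1/(433496 - 880/1043) = 1/(452135448/1043) = 1043/452135448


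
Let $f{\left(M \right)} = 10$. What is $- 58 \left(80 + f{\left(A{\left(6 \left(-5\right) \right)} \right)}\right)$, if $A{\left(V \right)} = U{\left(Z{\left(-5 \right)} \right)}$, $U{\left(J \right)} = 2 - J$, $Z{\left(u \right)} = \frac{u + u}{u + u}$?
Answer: $-5220$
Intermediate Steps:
$Z{\left(u \right)} = 1$ ($Z{\left(u \right)} = \frac{2 u}{2 u} = 2 u \frac{1}{2 u} = 1$)
$A{\left(V \right)} = 1$ ($A{\left(V \right)} = 2 - 1 = 1$)
$- 58 \left(80 + f{\left(A{\left(6 \left(-5\right) \right)} \right)}\right) = - 58 \left(80 + 10\right) = \left(-58\right) 90 = -5220$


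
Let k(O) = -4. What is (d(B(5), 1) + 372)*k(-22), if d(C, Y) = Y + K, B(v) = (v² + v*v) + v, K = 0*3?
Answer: -1492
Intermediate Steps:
K = 0
B(v) = v + 2*v² (B(v) = (v² + v²) + v = 2*v² + v = v + 2*v²)
d(C, Y) = Y (d(C, Y) = Y + 0 = Y)
(d(B(5), 1) + 372)*k(-22) = (1 + 372)*(-4) = 373*(-4) = -1492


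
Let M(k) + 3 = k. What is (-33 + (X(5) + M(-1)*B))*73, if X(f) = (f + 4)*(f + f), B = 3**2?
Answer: 1533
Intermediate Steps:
M(k) = -3 + k
B = 9
X(f) = 2*f*(4 + f) (X(f) = (4 + f)*(2*f) = 2*f*(4 + f))
(-33 + (X(5) + M(-1)*B))*73 = (-33 + (2*5*(4 + 5) + (-3 - 1)*9))*73 = (-33 + (2*5*9 - 4*9))*73 = (-33 + (90 - 36))*73 = (-33 + 54)*73 = 21*73 = 1533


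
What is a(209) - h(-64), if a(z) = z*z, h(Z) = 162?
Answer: 43519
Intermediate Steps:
a(z) = z²
a(209) - h(-64) = 209² - 1*162 = 43681 - 162 = 43519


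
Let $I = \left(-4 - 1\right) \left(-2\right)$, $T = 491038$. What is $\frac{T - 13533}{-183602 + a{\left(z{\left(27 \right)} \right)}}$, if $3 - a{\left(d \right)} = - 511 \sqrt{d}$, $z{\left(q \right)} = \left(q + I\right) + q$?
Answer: $- \frac{477505}{179511} \approx -2.66$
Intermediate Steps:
$I = 10$ ($I = \left(-5\right) \left(-2\right) = 10$)
$z{\left(q \right)} = 10 + 2 q$ ($z{\left(q \right)} = \left(q + 10\right) + q = \left(10 + q\right) + q = 10 + 2 q$)
$a{\left(d \right)} = 3 + 511 \sqrt{d}$ ($a{\left(d \right)} = 3 - - 511 \sqrt{d} = 3 + 511 \sqrt{d}$)
$\frac{T - 13533}{-183602 + a{\left(z{\left(27 \right)} \right)}} = \frac{491038 - 13533}{-183602 + \left(3 + 511 \sqrt{10 + 2 \cdot 27}\right)} = \frac{477505}{-183602 + \left(3 + 511 \sqrt{10 + 54}\right)} = \frac{477505}{-183602 + \left(3 + 511 \sqrt{64}\right)} = \frac{477505}{-183602 + \left(3 + 511 \cdot 8\right)} = \frac{477505}{-183602 + \left(3 + 4088\right)} = \frac{477505}{-183602 + 4091} = \frac{477505}{-179511} = 477505 \left(- \frac{1}{179511}\right) = - \frac{477505}{179511}$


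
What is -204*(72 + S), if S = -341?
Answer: 54876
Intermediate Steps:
-204*(72 + S) = -204*(72 - 341) = -204*(-269) = 54876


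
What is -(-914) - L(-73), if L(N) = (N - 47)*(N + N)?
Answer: -16606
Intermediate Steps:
L(N) = 2*N*(-47 + N) (L(N) = (-47 + N)*(2*N) = 2*N*(-47 + N))
-(-914) - L(-73) = -(-914) - 2*(-73)*(-47 - 73) = -1*(-914) - 2*(-73)*(-120) = 914 - 1*17520 = 914 - 17520 = -16606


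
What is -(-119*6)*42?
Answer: 29988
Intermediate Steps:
-(-119*6)*42 = -(-714)*42 = -1*(-29988) = 29988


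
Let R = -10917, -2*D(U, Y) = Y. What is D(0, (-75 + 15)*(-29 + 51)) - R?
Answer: 11577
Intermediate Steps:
D(U, Y) = -Y/2
D(0, (-75 + 15)*(-29 + 51)) - R = -(-75 + 15)*(-29 + 51)/2 - 1*(-10917) = -(-30)*22 + 10917 = -½*(-1320) + 10917 = 660 + 10917 = 11577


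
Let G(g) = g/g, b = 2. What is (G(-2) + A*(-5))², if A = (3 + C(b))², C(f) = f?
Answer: 15376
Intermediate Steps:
G(g) = 1
A = 25 (A = (3 + 2)² = 5² = 25)
(G(-2) + A*(-5))² = (1 + 25*(-5))² = (1 - 125)² = (-124)² = 15376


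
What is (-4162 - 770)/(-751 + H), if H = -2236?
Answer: 4932/2987 ≈ 1.6512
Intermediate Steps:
(-4162 - 770)/(-751 + H) = (-4162 - 770)/(-751 - 2236) = -4932/(-2987) = -4932*(-1/2987) = 4932/2987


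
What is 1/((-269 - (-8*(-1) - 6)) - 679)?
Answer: -1/950 ≈ -0.0010526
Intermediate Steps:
1/((-269 - (-8*(-1) - 6)) - 679) = 1/((-269 - (8 - 6)) - 679) = 1/((-269 - 1*2) - 679) = 1/((-269 - 2) - 679) = 1/(-271 - 679) = 1/(-950) = -1/950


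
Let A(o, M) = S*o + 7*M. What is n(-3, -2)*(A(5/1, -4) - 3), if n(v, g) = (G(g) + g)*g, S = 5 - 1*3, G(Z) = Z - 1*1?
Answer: -210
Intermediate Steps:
G(Z) = -1 + Z (G(Z) = Z - 1 = -1 + Z)
S = 2 (S = 5 - 3 = 2)
A(o, M) = 2*o + 7*M
n(v, g) = g*(-1 + 2*g) (n(v, g) = ((-1 + g) + g)*g = (-1 + 2*g)*g = g*(-1 + 2*g))
n(-3, -2)*(A(5/1, -4) - 3) = (-2*(-1 + 2*(-2)))*((2*(5/1) + 7*(-4)) - 3) = (-2*(-1 - 4))*((2*(5*1) - 28) - 3) = (-2*(-5))*((2*5 - 28) - 3) = 10*((10 - 28) - 3) = 10*(-18 - 3) = 10*(-21) = -210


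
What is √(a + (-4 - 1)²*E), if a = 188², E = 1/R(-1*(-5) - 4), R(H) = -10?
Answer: √141366/2 ≈ 187.99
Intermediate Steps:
E = -⅒ (E = 1/(-10) = -⅒ ≈ -0.10000)
a = 35344
√(a + (-4 - 1)²*E) = √(35344 + (-4 - 1)²*(-⅒)) = √(35344 + (-5)²*(-⅒)) = √(35344 + 25*(-⅒)) = √(35344 - 5/2) = √(70683/2) = √141366/2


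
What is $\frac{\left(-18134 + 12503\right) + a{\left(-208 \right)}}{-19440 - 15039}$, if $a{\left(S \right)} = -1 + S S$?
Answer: $- \frac{12544}{11493} \approx -1.0914$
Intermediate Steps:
$a{\left(S \right)} = -1 + S^{2}$
$\frac{\left(-18134 + 12503\right) + a{\left(-208 \right)}}{-19440 - 15039} = \frac{\left(-18134 + 12503\right) - \left(1 - \left(-208\right)^{2}\right)}{-19440 - 15039} = \frac{-5631 + \left(-1 + 43264\right)}{-34479} = \left(-5631 + 43263\right) \left(- \frac{1}{34479}\right) = 37632 \left(- \frac{1}{34479}\right) = - \frac{12544}{11493}$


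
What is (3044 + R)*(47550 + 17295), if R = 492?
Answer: 229291920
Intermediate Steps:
(3044 + R)*(47550 + 17295) = (3044 + 492)*(47550 + 17295) = 3536*64845 = 229291920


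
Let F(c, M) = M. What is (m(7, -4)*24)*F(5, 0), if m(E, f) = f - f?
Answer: 0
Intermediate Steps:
m(E, f) = 0
(m(7, -4)*24)*F(5, 0) = (0*24)*0 = 0*0 = 0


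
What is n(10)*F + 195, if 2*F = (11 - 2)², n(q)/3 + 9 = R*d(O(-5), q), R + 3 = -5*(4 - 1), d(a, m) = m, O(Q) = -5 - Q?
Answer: -45537/2 ≈ -22769.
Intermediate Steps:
R = -18 (R = -3 - 5*(4 - 1) = -3 - 5*3 = -3 - 15 = -18)
n(q) = -27 - 54*q (n(q) = -27 + 3*(-18*q) = -27 - 54*q)
F = 81/2 (F = (11 - 2)²/2 = (½)*9² = (½)*81 = 81/2 ≈ 40.500)
n(10)*F + 195 = (-27 - 54*10)*(81/2) + 195 = (-27 - 540)*(81/2) + 195 = -567*81/2 + 195 = -45927/2 + 195 = -45537/2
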